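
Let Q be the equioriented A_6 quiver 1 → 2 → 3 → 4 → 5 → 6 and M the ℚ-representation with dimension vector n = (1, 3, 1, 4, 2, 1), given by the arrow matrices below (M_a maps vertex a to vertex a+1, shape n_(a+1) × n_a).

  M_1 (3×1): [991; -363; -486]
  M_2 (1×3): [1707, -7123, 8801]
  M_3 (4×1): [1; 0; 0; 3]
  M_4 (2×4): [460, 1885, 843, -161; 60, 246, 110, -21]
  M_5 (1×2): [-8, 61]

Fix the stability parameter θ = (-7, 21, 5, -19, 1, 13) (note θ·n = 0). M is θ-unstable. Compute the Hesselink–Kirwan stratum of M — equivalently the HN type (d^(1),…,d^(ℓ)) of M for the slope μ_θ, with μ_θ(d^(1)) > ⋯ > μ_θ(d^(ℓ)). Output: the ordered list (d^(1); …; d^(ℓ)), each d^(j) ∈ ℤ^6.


Barcode: M ≅ I[1,2], I[2,2], I[2,6], I[4,4]^2, I[4,5]. HN layers by μ_θ (6 steps, strictly decreasing):
  μ^(1)=21; μ^(2)=13; μ^(3)=2; μ^(4)=1; μ^(5)=-7; μ^(6)=-19

((0, 2, 0, 0, 0, 0); (0, 0, 0, 0, 0, 1); (0, 1, 1, 1, 1, 0); (0, 0, 0, 0, 1, 0); (1, 0, 0, 0, 0, 0); (0, 0, 0, 3, 0, 0))


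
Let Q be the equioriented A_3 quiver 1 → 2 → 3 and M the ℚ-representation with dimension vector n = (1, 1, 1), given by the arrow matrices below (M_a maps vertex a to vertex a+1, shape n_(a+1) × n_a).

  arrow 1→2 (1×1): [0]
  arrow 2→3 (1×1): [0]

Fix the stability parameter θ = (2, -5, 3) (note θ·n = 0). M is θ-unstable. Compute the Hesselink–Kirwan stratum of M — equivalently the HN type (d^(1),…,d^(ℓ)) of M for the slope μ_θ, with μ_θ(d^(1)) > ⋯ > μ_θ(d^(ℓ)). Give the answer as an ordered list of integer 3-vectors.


Barcode: M ≅ I[1,1], I[2,2], I[3,3]. HN layers by μ_θ (3 steps, strictly decreasing):
  μ^(1)=3; μ^(2)=2; μ^(3)=-5

((0, 0, 1); (1, 0, 0); (0, 1, 0))


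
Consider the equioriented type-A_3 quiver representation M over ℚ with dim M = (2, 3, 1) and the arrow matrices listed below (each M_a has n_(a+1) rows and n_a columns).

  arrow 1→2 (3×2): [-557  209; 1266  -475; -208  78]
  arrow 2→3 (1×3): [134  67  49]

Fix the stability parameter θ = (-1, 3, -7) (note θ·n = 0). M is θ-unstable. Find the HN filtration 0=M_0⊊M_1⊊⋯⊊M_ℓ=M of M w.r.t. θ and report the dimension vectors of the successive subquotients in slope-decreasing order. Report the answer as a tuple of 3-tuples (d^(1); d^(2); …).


Interval decomposition of M: I[1,2], I[1,3], I[2,2].
HN type (ℓ=3): μ^(1)=3; μ^(2)=-1; μ^(3)=-5/3

((0, 2, 0); (1, 0, 0); (1, 1, 1))


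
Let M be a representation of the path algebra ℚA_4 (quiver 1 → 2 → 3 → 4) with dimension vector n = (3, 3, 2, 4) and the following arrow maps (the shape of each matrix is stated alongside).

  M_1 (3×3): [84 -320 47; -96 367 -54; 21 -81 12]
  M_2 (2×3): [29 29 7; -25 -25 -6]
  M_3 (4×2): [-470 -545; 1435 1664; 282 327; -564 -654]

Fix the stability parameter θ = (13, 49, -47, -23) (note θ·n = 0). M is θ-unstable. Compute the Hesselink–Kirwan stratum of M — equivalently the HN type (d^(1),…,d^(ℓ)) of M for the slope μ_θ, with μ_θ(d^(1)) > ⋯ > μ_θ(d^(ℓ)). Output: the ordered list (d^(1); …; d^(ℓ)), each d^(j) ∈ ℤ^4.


Interval decomposition of M: I[1,2], I[1,4]^2, I[4,4]^2.
HN type (ℓ=4): μ^(1)=49; μ^(2)=13; μ^(3)=-2; μ^(4)=-23

((0, 1, 0, 0); (1, 0, 0, 0); (2, 2, 2, 2); (0, 0, 0, 2))


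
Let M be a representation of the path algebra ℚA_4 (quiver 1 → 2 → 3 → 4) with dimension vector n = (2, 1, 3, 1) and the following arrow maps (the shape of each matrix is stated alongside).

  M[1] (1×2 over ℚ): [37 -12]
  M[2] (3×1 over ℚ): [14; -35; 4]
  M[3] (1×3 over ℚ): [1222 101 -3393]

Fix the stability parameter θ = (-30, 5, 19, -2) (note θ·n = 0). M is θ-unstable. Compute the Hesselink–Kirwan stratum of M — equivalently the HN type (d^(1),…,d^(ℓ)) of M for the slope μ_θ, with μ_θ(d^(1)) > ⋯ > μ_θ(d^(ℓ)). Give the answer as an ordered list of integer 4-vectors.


Interval decomposition of M: I[1,1], I[1,4], I[3,3]^2.
HN type (ℓ=4): μ^(1)=19; μ^(2)=17/2; μ^(3)=5; μ^(4)=-30

((0, 0, 2, 0); (0, 0, 1, 1); (0, 1, 0, 0); (2, 0, 0, 0))


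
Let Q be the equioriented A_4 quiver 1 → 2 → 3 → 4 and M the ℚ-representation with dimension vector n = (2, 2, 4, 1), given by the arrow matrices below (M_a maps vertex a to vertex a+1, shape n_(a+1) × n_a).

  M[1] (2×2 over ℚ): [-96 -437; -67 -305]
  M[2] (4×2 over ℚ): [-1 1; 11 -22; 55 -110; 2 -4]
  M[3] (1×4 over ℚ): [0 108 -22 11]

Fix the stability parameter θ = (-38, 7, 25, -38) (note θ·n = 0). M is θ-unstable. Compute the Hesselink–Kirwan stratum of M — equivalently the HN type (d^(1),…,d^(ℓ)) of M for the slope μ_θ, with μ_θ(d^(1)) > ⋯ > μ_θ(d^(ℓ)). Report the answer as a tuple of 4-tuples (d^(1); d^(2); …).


Barcode: M ≅ I[1,3]^2, I[3,3], I[3,4]. HN layers by μ_θ (4 steps, strictly decreasing):
  μ^(1)=25; μ^(2)=7; μ^(3)=-13/2; μ^(4)=-38

((0, 0, 3, 0); (0, 2, 0, 0); (0, 0, 1, 1); (2, 0, 0, 0))


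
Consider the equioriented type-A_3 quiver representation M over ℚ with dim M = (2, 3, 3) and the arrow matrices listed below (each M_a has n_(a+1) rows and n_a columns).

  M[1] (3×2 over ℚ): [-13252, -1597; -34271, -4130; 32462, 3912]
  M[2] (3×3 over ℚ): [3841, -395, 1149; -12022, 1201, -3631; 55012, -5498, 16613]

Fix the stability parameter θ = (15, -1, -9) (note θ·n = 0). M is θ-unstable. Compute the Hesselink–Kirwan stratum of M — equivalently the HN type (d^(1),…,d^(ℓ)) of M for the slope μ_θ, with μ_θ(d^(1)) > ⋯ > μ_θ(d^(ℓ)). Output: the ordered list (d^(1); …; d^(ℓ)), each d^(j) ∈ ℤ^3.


Barcode: M ≅ I[1,3]^2, I[2,3]. HN layers by μ_θ (2 steps, strictly decreasing):
  μ^(1)=5/3; μ^(2)=-5

((2, 2, 2); (0, 1, 1))


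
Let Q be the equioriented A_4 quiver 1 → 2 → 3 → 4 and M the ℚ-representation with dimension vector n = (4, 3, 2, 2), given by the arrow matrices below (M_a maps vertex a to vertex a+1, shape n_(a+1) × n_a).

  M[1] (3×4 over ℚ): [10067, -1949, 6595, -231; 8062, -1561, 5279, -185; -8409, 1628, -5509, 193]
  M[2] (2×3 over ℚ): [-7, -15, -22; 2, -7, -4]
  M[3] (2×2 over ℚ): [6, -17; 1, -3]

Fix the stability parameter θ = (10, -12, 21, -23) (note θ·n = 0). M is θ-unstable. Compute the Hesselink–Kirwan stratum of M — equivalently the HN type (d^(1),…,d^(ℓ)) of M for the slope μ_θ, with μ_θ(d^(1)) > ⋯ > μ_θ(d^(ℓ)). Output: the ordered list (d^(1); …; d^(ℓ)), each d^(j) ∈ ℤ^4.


Via rank(M_{q-1}∘⋯∘M_p): M ≅ I[1,1], I[1,2], I[1,4]^2.
μ_θ-semistable layers: μ^(1)=10; μ^(2)=-1

((1, 0, 0, 0); (3, 3, 2, 2))


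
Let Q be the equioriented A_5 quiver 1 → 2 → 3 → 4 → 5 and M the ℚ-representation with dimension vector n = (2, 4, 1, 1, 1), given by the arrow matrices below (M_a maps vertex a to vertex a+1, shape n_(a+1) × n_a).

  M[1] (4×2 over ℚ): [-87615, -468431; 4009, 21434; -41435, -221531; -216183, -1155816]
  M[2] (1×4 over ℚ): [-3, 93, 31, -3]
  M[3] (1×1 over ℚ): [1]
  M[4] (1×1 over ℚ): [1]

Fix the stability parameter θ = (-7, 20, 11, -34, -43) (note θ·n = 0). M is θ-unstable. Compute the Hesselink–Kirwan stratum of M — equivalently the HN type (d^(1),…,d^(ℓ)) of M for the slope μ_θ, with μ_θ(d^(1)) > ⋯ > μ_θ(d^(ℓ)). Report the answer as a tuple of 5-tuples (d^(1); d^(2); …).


Interval decomposition of M: I[1,2], I[1,5], I[2,2]^2.
HN type (ℓ=3): μ^(1)=20; μ^(2)=-7; μ^(3)=-53/5

((0, 3, 0, 0, 0); (1, 0, 0, 0, 0); (1, 1, 1, 1, 1))


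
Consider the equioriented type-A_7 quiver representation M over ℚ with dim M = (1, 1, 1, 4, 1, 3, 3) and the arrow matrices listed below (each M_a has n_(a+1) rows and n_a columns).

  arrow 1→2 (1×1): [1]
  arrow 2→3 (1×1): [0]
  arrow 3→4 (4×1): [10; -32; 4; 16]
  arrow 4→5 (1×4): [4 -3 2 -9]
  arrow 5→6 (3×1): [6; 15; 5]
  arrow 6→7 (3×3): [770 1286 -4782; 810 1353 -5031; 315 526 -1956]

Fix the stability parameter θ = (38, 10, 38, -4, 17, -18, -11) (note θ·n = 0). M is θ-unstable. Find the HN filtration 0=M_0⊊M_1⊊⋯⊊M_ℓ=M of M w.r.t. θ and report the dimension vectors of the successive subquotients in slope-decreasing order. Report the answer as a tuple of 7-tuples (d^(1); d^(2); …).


Barcode: M ≅ I[1,2], I[3,4], I[4,4]^2, I[4,6], I[6,7]^2, I[7,7]. HN layers by μ_θ (6 steps, strictly decreasing):
  μ^(1)=24; μ^(2)=17; μ^(3)=-1/2; μ^(4)=-4; μ^(5)=-11; μ^(6)=-18

((1, 1, 0, 0, 0, 0, 0); (0, 0, 1, 1, 0, 0, 0); (0, 0, 0, 0, 1, 1, 0); (0, 0, 0, 3, 0, 0, 0); (0, 0, 0, 0, 0, 0, 3); (0, 0, 0, 0, 0, 2, 0))


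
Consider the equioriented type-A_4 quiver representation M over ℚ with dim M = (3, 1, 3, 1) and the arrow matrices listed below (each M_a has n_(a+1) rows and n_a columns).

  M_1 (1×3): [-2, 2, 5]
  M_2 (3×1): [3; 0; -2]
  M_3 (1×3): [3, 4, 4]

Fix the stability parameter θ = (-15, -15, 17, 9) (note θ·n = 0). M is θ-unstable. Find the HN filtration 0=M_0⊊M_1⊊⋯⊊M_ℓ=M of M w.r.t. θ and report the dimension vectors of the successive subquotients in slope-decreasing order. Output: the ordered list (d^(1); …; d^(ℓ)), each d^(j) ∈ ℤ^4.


Interval decomposition of M: I[1,1]^2, I[1,4], I[3,3]^2.
HN type (ℓ=3): μ^(1)=17; μ^(2)=13; μ^(3)=-15

((0, 0, 2, 0); (0, 0, 1, 1); (3, 1, 0, 0))


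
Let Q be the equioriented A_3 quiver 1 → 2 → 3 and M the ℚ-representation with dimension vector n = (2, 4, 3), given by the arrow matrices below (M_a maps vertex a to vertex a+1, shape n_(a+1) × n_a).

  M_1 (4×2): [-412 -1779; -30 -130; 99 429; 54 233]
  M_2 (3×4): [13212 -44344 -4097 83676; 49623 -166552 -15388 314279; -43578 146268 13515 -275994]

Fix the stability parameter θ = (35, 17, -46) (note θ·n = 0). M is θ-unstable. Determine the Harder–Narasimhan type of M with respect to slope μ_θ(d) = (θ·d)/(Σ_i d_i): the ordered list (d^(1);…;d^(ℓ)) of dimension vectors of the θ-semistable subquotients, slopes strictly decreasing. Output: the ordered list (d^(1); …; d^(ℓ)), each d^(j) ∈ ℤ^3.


Interval decomposition of M: I[1,2], I[1,3], I[2,3]^2.
HN type (ℓ=3): μ^(1)=26; μ^(2)=2; μ^(3)=-29/2

((1, 1, 0); (1, 1, 1); (0, 2, 2))


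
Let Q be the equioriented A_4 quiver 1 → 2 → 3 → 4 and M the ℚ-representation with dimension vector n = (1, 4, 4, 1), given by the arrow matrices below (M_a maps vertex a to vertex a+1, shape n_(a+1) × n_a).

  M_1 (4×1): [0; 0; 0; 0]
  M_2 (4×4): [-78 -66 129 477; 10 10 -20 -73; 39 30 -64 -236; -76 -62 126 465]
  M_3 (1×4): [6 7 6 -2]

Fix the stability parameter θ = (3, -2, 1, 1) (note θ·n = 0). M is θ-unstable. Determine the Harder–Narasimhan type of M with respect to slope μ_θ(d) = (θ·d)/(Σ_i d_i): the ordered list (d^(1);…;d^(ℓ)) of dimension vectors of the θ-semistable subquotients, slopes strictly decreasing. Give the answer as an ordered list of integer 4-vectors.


Barcode: M ≅ I[1,1], I[2,3]^3, I[2,4]. HN layers by μ_θ (3 steps, strictly decreasing):
  μ^(1)=3; μ^(2)=1; μ^(3)=-2

((1, 0, 0, 0); (0, 0, 4, 1); (0, 4, 0, 0))


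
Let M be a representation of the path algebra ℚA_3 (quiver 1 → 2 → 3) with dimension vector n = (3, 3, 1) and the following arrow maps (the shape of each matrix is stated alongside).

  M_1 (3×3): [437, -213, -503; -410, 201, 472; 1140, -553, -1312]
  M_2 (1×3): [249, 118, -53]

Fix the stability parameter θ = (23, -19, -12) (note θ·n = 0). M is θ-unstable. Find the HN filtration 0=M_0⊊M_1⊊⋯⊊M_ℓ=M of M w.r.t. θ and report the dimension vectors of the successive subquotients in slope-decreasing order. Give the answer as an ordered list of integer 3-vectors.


Interval decomposition of M: I[1,2]^2, I[1,3].
HN type (ℓ=2): μ^(1)=2; μ^(2)=-8/3

((2, 2, 0); (1, 1, 1))


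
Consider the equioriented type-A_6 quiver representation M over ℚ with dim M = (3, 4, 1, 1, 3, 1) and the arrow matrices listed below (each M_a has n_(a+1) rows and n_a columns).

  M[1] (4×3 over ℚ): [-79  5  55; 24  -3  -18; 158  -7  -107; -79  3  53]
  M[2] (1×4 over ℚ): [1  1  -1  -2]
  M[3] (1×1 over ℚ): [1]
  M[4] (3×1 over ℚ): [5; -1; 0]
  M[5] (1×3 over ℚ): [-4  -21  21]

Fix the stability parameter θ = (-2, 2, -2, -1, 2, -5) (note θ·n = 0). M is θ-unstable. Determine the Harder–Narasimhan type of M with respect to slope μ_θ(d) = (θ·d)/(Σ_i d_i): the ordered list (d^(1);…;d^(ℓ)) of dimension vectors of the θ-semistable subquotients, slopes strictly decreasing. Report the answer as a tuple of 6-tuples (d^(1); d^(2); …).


Barcode: M ≅ I[1,2]^2, I[1,6], I[2,2], I[5,5]^2. HN layers by μ_θ (3 steps, strictly decreasing):
  μ^(1)=2; μ^(2)=-4/5; μ^(3)=-2

((0, 3, 0, 0, 2, 0); (0, 1, 1, 1, 1, 1); (3, 0, 0, 0, 0, 0))


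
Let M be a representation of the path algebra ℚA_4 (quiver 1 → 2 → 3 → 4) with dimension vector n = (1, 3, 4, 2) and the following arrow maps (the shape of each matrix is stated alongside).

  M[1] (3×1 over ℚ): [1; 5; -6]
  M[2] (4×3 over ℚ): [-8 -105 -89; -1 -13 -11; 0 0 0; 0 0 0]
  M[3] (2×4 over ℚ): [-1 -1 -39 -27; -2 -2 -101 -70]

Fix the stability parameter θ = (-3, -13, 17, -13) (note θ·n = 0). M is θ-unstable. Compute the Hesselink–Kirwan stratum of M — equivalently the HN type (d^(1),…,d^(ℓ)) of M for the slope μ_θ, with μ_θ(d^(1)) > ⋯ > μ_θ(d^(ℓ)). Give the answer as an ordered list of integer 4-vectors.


Barcode: M ≅ I[1,4], I[2,2], I[2,3], I[3,3], I[3,4]. HN layers by μ_θ (4 steps, strictly decreasing):
  μ^(1)=17; μ^(2)=2; μ^(3)=-8; μ^(4)=-13

((0, 0, 2, 0); (0, 0, 2, 2); (1, 1, 0, 0); (0, 2, 0, 0))


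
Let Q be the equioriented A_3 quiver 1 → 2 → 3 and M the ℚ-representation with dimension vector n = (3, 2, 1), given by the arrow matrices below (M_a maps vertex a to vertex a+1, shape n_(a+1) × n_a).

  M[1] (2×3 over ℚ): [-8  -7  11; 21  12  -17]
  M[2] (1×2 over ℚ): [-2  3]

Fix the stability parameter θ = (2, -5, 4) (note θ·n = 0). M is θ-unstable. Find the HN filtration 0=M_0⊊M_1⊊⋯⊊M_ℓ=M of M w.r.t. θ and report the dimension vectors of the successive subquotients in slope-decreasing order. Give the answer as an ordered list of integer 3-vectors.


Barcode: M ≅ I[1,1], I[1,2], I[1,3]. HN layers by μ_θ (3 steps, strictly decreasing):
  μ^(1)=4; μ^(2)=2; μ^(3)=-3/2

((0, 0, 1); (1, 0, 0); (2, 2, 0))


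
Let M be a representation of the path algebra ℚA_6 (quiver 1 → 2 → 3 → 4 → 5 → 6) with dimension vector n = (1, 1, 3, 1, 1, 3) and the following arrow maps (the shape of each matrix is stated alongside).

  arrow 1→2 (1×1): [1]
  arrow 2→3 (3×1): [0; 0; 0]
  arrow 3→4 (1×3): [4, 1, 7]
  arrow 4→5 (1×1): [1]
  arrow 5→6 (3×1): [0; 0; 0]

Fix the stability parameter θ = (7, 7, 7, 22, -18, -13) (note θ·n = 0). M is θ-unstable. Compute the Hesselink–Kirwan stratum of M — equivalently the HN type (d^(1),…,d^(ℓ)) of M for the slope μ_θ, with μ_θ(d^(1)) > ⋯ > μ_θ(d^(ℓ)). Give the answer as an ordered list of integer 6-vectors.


Via rank(M_{q-1}∘⋯∘M_p): M ≅ I[1,2], I[3,3]^2, I[3,5], I[6,6]^3.
μ_θ-semistable layers: μ^(1)=7; μ^(2)=11/3; μ^(3)=-13

((1, 1, 2, 0, 0, 0); (0, 0, 1, 1, 1, 0); (0, 0, 0, 0, 0, 3))


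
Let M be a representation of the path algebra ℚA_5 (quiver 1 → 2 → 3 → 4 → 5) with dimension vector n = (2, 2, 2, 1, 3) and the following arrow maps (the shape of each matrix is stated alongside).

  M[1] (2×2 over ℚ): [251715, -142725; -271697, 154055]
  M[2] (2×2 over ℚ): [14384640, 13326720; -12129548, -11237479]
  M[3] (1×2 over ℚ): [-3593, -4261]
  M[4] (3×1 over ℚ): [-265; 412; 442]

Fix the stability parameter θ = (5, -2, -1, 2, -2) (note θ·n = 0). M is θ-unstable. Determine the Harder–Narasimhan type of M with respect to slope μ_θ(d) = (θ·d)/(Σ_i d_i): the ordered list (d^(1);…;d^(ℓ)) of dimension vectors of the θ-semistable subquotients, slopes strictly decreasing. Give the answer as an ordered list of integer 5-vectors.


Interval decomposition of M: I[1,1], I[1,5], I[2,2], I[3,3], I[5,5]^2.
HN type (ℓ=4): μ^(1)=5; μ^(2)=2/5; μ^(3)=-1; μ^(4)=-2

((1, 0, 0, 0, 0); (1, 1, 1, 1, 1); (0, 0, 1, 0, 0); (0, 1, 0, 0, 2))


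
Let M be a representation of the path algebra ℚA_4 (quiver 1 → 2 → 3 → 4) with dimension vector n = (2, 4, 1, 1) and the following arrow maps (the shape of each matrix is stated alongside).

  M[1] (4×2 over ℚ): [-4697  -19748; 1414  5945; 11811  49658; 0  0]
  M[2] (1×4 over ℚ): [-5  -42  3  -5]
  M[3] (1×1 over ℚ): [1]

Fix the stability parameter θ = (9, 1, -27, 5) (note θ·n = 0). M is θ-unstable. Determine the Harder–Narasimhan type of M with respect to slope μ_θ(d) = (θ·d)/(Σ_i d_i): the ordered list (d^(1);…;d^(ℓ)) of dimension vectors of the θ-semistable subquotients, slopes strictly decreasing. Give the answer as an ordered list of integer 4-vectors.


Via rank(M_{q-1}∘⋯∘M_p): M ≅ I[1,2], I[1,4], I[2,2]^2.
μ_θ-semistable layers: μ^(1)=5; μ^(2)=1; μ^(3)=-17/3

((1, 1, 0, 1); (0, 2, 0, 0); (1, 1, 1, 0))


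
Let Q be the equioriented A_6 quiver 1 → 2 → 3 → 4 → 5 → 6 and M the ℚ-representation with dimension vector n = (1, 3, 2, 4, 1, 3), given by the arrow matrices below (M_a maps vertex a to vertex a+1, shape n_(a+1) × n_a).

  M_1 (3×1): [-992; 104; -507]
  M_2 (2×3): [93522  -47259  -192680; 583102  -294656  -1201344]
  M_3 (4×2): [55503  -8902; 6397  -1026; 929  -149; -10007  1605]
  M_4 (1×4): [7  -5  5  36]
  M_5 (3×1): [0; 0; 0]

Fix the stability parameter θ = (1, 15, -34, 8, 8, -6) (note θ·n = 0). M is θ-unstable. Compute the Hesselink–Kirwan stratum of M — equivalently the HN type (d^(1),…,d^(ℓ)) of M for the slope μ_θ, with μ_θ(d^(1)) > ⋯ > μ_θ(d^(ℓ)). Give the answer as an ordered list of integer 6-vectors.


Interval decomposition of M: I[1,2], I[2,4], I[2,5], I[4,4]^2, I[6,6]^3.
HN type (ℓ=5): μ^(1)=15; μ^(2)=8; μ^(3)=1; μ^(4)=-6; μ^(5)=-19/2

((0, 1, 0, 0, 0, 0); (0, 0, 0, 4, 1, 0); (1, 0, 0, 0, 0, 0); (0, 0, 0, 0, 0, 3); (0, 2, 2, 0, 0, 0))


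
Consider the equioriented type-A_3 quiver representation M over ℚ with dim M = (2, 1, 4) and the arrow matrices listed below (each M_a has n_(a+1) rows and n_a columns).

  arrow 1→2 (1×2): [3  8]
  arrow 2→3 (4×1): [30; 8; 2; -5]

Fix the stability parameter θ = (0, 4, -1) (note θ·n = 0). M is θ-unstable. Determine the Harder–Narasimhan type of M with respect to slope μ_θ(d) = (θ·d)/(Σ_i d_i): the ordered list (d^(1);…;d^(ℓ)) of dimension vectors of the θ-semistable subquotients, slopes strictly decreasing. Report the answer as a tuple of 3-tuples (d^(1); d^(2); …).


Via rank(M_{q-1}∘⋯∘M_p): M ≅ I[1,1], I[1,3], I[3,3]^3.
μ_θ-semistable layers: μ^(1)=3/2; μ^(2)=0; μ^(3)=-1

((0, 1, 1); (2, 0, 0); (0, 0, 3))


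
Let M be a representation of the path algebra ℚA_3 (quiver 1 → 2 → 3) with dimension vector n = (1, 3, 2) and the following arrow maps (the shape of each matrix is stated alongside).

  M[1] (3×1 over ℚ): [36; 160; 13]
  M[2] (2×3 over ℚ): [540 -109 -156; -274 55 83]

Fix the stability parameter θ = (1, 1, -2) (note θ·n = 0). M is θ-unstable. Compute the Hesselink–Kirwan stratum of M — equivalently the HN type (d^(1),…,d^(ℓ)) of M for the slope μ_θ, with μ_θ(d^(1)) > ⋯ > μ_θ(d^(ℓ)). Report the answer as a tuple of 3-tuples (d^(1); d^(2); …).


Barcode: M ≅ I[1,3], I[2,2], I[2,3]. HN layers by μ_θ (3 steps, strictly decreasing):
  μ^(1)=1; μ^(2)=0; μ^(3)=-1/2

((0, 1, 0); (1, 1, 1); (0, 1, 1))


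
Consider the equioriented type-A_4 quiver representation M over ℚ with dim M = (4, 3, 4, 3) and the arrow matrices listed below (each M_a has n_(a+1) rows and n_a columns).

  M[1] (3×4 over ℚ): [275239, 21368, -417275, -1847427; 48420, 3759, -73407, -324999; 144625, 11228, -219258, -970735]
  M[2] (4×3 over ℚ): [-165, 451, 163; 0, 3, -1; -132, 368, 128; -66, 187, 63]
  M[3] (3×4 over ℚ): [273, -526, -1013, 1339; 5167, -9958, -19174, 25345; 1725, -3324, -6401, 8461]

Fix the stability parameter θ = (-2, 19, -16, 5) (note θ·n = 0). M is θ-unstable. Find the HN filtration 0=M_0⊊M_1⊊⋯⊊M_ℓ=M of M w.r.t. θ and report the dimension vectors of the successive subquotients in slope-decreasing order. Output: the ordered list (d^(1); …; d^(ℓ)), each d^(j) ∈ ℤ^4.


Interval decomposition of M: I[1,1], I[1,2], I[1,3], I[1,4], I[3,4]^2.
HN type (ℓ=5): μ^(1)=19; μ^(2)=5; μ^(3)=3/2; μ^(4)=-2; μ^(5)=-16

((0, 1, 0, 0); (0, 0, 0, 3); (0, 2, 2, 0); (4, 0, 0, 0); (0, 0, 2, 0))


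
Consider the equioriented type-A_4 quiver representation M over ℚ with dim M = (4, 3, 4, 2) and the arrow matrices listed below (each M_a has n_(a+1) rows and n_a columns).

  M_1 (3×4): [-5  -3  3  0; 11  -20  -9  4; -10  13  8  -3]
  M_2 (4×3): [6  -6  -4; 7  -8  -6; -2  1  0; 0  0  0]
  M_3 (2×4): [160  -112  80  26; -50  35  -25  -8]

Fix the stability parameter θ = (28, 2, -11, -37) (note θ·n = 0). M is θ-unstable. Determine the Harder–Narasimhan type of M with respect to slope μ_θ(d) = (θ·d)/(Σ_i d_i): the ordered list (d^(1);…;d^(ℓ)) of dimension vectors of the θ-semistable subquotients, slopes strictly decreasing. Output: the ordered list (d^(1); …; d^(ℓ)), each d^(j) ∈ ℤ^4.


Via rank(M_{q-1}∘⋯∘M_p): M ≅ I[1,1], I[1,2], I[1,3], I[1,4], I[3,3], I[3,4].
μ_θ-semistable layers: μ^(1)=28; μ^(2)=15; μ^(3)=19/3; μ^(4)=-9/2; μ^(5)=-11; μ^(6)=-24

((1, 0, 0, 0); (1, 1, 0, 0); (1, 1, 1, 0); (1, 1, 1, 1); (0, 0, 1, 0); (0, 0, 1, 1))


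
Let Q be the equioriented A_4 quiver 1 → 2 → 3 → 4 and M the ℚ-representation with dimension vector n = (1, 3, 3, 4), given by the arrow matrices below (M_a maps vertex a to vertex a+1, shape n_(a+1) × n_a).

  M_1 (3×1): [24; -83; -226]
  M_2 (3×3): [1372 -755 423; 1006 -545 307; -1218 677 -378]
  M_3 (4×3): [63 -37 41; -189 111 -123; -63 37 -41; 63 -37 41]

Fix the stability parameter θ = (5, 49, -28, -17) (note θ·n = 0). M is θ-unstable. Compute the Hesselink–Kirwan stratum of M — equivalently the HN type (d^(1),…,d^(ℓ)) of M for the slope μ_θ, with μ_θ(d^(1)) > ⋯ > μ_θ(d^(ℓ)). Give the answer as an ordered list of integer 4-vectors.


Via rank(M_{q-1}∘⋯∘M_p): M ≅ I[1,4], I[2,3]^2, I[4,4]^3.
μ_θ-semistable layers: μ^(1)=21/2; μ^(2)=9/4; μ^(3)=-17

((0, 2, 2, 0); (1, 1, 1, 1); (0, 0, 0, 3))


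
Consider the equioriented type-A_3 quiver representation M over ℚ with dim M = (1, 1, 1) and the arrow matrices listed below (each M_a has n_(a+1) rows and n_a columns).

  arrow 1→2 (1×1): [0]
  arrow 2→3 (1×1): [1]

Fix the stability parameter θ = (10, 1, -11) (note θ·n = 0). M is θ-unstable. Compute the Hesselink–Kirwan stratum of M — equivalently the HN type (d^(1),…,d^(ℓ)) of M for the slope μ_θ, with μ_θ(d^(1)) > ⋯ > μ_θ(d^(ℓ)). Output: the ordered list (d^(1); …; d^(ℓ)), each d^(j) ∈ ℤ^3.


Barcode: M ≅ I[1,1], I[2,3]. HN layers by μ_θ (2 steps, strictly decreasing):
  μ^(1)=10; μ^(2)=-5

((1, 0, 0); (0, 1, 1))


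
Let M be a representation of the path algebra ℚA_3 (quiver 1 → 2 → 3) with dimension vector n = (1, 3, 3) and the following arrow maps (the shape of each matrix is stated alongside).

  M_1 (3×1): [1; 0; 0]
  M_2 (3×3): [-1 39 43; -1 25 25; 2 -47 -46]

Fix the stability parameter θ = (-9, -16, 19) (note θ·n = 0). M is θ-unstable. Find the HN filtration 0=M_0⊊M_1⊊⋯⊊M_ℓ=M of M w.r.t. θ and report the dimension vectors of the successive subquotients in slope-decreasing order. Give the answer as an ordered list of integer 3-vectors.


Via rank(M_{q-1}∘⋯∘M_p): M ≅ I[1,3], I[2,3]^2.
μ_θ-semistable layers: μ^(1)=19; μ^(2)=-25/2; μ^(3)=-16

((0, 0, 3); (1, 1, 0); (0, 2, 0))


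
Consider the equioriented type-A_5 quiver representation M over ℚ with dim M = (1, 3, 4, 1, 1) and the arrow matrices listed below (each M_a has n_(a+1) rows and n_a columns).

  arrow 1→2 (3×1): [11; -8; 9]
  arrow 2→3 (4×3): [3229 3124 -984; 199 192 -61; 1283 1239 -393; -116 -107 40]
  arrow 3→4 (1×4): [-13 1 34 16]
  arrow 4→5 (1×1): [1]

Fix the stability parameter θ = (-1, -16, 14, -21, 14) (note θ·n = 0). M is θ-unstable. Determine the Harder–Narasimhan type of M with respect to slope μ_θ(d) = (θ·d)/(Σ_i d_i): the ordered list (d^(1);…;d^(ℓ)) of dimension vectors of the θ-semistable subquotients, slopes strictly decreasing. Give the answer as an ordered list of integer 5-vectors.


Interval decomposition of M: I[1,5], I[2,3]^2, I[3,3].
HN type (ℓ=4): μ^(1)=14; μ^(2)=-7/2; μ^(3)=-17/2; μ^(4)=-16

((0, 0, 3, 0, 1); (0, 0, 1, 1, 0); (1, 1, 0, 0, 0); (0, 2, 0, 0, 0))


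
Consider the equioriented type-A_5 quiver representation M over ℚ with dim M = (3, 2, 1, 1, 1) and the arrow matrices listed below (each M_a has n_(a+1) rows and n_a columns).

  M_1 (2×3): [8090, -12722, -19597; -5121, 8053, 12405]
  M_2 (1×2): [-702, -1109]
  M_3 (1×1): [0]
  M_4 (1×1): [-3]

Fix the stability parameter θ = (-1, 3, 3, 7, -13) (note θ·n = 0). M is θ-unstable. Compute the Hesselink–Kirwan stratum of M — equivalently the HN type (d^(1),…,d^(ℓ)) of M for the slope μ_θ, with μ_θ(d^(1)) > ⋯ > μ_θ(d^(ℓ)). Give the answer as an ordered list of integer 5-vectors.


Via rank(M_{q-1}∘⋯∘M_p): M ≅ I[1,1], I[1,2], I[1,3], I[4,5].
μ_θ-semistable layers: μ^(1)=3; μ^(2)=-1; μ^(3)=-3

((0, 2, 1, 0, 0); (3, 0, 0, 0, 0); (0, 0, 0, 1, 1))


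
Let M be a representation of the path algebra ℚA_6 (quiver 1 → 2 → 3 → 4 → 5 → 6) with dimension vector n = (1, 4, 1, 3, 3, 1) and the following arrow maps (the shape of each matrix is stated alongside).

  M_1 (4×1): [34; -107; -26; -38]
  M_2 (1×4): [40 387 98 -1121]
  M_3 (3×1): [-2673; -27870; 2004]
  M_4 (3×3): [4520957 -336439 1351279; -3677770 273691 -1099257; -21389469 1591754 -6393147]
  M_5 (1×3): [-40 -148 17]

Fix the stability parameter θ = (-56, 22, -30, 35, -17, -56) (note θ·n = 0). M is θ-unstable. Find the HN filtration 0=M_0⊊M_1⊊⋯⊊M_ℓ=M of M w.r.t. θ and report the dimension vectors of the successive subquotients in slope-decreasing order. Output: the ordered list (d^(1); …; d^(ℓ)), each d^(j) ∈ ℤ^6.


Barcode: M ≅ I[1,6], I[2,2]^3, I[4,5]^2. HN layers by μ_θ (4 steps, strictly decreasing):
  μ^(1)=22; μ^(2)=9; μ^(3)=-46/5; μ^(4)=-56

((0, 3, 0, 0, 0, 0); (0, 0, 0, 2, 2, 0); (0, 1, 1, 1, 1, 1); (1, 0, 0, 0, 0, 0))


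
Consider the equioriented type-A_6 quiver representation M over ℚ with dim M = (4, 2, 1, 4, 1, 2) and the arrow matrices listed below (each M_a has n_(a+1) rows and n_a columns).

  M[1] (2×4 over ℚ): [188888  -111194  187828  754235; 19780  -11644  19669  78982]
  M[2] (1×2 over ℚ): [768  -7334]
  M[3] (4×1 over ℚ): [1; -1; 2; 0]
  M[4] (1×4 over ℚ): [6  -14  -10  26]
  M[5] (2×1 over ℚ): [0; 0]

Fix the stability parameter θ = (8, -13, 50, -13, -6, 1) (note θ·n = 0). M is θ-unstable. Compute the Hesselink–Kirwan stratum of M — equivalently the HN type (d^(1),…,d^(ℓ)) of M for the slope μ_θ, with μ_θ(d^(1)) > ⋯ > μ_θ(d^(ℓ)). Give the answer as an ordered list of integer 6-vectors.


Barcode: M ≅ I[1,1]^2, I[1,2], I[1,4], I[4,4]^2, I[4,5], I[6,6]^2. HN layers by μ_θ (6 steps, strictly decreasing):
  μ^(1)=37/2; μ^(2)=8; μ^(3)=1; μ^(4)=-5/2; μ^(5)=-6; μ^(6)=-13

((0, 0, 1, 1, 0, 0); (2, 0, 0, 0, 0, 0); (0, 0, 0, 0, 0, 2); (2, 2, 0, 0, 0, 0); (0, 0, 0, 0, 1, 0); (0, 0, 0, 3, 0, 0))


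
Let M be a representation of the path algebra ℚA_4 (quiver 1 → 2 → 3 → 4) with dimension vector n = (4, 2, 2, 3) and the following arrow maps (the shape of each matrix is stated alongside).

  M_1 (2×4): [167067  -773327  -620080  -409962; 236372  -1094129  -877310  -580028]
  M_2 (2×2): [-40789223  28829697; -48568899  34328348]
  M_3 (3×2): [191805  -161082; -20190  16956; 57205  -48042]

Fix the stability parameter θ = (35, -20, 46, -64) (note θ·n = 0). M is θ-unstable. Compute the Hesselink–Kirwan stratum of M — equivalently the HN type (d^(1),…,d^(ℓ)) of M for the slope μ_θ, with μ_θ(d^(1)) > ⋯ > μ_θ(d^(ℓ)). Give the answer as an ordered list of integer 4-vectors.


Barcode: M ≅ I[1,1]^2, I[1,3], I[1,4], I[4,4]^2. HN layers by μ_θ (5 steps, strictly decreasing):
  μ^(1)=46; μ^(2)=35; μ^(3)=15/2; μ^(4)=-3/4; μ^(5)=-64

((0, 0, 1, 0); (2, 0, 0, 0); (1, 1, 0, 0); (1, 1, 1, 1); (0, 0, 0, 2))


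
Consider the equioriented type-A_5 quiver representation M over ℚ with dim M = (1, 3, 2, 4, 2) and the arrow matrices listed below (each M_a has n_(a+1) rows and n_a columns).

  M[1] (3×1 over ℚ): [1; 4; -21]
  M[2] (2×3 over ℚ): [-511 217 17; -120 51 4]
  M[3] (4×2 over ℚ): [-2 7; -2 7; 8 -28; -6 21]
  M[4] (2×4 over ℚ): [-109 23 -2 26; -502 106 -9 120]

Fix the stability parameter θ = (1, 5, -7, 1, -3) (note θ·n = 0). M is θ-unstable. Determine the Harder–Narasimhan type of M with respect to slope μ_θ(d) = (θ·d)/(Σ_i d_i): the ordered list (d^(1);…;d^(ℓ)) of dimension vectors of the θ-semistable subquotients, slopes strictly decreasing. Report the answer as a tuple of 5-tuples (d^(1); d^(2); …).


Interval decomposition of M: I[1,2], I[2,3], I[2,4], I[4,4], I[4,5]^2.
HN type (ℓ=3): μ^(1)=5; μ^(2)=1; μ^(3)=-1

((0, 1, 0, 0, 0); (1, 0, 0, 2, 0); (0, 2, 2, 2, 2))


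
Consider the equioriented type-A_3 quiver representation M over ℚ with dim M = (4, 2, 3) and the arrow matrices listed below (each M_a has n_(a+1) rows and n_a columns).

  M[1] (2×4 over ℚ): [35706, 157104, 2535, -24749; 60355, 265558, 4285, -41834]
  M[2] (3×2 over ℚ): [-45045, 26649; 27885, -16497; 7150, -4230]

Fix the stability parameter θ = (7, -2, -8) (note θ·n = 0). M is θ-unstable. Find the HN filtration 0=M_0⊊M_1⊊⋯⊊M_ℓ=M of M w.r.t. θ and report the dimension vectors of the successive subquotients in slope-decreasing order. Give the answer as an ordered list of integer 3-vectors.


Barcode: M ≅ I[1,1]^2, I[1,2], I[1,3], I[3,3]^2. HN layers by μ_θ (4 steps, strictly decreasing):
  μ^(1)=7; μ^(2)=5/2; μ^(3)=-1; μ^(4)=-8

((2, 0, 0); (1, 1, 0); (1, 1, 1); (0, 0, 2))


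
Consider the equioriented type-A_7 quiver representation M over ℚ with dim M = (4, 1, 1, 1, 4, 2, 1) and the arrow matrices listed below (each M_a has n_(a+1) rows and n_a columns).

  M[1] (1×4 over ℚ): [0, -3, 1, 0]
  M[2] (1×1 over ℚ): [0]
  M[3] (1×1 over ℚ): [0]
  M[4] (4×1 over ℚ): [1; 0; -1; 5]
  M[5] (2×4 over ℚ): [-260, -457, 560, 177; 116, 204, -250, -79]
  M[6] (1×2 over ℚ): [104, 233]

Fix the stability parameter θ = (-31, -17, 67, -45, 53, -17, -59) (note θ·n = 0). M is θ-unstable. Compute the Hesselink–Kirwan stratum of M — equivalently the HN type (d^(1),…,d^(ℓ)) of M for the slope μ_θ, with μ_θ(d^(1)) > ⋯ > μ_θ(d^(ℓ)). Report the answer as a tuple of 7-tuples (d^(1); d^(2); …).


Interval decomposition of M: I[1,1]^3, I[1,2], I[3,3], I[4,7], I[5,5]^2, I[5,6].
HN type (ℓ=7): μ^(1)=67; μ^(2)=53; μ^(3)=18; μ^(4)=-23/3; μ^(5)=-17; μ^(6)=-31; μ^(7)=-45

((0, 0, 1, 0, 0, 0, 0); (0, 0, 0, 0, 2, 0, 0); (0, 0, 0, 0, 1, 1, 0); (0, 0, 0, 0, 1, 1, 1); (0, 1, 0, 0, 0, 0, 0); (4, 0, 0, 0, 0, 0, 0); (0, 0, 0, 1, 0, 0, 0))


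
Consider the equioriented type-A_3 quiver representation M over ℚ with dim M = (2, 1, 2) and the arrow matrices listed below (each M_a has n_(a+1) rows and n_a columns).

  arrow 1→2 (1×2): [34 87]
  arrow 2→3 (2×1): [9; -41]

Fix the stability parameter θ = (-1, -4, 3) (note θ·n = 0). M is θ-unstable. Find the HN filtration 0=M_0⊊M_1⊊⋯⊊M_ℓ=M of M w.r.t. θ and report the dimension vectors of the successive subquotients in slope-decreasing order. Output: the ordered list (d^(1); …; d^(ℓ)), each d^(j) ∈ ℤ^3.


Interval decomposition of M: I[1,1], I[1,3], I[3,3].
HN type (ℓ=3): μ^(1)=3; μ^(2)=-1; μ^(3)=-5/2

((0, 0, 2); (1, 0, 0); (1, 1, 0))


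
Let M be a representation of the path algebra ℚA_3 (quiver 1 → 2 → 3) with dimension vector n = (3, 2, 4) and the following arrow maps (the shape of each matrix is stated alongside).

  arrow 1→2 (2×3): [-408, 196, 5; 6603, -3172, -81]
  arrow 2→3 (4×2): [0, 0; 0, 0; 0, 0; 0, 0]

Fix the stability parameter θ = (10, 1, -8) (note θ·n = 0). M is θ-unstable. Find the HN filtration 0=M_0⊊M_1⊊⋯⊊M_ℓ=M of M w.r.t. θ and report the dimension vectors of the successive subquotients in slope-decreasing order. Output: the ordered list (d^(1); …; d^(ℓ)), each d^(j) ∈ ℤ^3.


Barcode: M ≅ I[1,1], I[1,2]^2, I[3,3]^4. HN layers by μ_θ (3 steps, strictly decreasing):
  μ^(1)=10; μ^(2)=11/2; μ^(3)=-8

((1, 0, 0); (2, 2, 0); (0, 0, 4))


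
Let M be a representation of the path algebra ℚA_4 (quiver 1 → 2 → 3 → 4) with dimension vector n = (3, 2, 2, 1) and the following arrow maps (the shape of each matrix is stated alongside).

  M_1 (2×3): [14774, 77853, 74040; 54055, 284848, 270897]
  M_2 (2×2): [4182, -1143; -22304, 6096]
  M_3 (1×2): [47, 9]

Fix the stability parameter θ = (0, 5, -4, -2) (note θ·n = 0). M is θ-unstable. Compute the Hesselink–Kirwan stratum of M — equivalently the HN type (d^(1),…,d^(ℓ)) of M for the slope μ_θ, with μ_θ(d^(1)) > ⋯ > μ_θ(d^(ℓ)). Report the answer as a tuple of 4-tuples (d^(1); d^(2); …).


Barcode: M ≅ I[1,1], I[1,2], I[1,4], I[3,3]. HN layers by μ_θ (4 steps, strictly decreasing):
  μ^(1)=5; μ^(2)=0; μ^(3)=-1/4; μ^(4)=-4

((0, 1, 0, 0); (2, 0, 0, 0); (1, 1, 1, 1); (0, 0, 1, 0))


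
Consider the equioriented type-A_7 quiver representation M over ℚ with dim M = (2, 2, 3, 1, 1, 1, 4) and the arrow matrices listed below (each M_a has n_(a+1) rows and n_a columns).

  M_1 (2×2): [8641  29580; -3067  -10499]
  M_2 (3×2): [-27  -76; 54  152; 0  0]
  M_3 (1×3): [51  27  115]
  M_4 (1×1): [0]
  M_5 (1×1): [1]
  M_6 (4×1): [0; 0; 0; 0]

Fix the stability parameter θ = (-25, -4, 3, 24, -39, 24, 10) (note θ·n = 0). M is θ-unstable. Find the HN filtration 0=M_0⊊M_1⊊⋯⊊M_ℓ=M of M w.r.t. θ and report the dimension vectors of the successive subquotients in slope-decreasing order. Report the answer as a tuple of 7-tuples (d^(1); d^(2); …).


Barcode: M ≅ I[1,2], I[1,4], I[3,3]^2, I[5,6], I[7,7]^4. HN layers by μ_θ (6 steps, strictly decreasing):
  μ^(1)=24; μ^(2)=10; μ^(3)=3; μ^(4)=-4; μ^(5)=-25; μ^(6)=-39

((0, 0, 0, 1, 0, 1, 0); (0, 0, 0, 0, 0, 0, 4); (0, 0, 3, 0, 0, 0, 0); (0, 2, 0, 0, 0, 0, 0); (2, 0, 0, 0, 0, 0, 0); (0, 0, 0, 0, 1, 0, 0))


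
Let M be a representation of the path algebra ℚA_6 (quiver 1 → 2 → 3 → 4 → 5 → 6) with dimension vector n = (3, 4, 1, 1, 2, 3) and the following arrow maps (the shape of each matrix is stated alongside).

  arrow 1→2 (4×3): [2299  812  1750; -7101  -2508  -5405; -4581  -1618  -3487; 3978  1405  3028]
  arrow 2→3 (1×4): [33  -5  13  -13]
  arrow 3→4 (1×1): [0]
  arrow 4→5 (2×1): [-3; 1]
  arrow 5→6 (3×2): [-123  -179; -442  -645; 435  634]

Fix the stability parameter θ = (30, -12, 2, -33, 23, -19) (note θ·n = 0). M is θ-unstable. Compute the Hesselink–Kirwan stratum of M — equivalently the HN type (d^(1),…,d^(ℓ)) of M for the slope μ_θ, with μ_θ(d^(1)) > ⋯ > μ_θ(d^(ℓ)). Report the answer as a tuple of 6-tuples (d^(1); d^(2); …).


Via rank(M_{q-1}∘⋯∘M_p): M ≅ I[1,2]^2, I[1,3], I[2,2], I[4,6], I[5,6], I[6,6].
μ_θ-semistable layers: μ^(1)=9; μ^(2)=20/3; μ^(3)=2; μ^(4)=-12; μ^(5)=-19; μ^(6)=-33

((2, 2, 0, 0, 0, 0); (1, 1, 1, 0, 0, 0); (0, 0, 0, 0, 2, 2); (0, 1, 0, 0, 0, 0); (0, 0, 0, 0, 0, 1); (0, 0, 0, 1, 0, 0))


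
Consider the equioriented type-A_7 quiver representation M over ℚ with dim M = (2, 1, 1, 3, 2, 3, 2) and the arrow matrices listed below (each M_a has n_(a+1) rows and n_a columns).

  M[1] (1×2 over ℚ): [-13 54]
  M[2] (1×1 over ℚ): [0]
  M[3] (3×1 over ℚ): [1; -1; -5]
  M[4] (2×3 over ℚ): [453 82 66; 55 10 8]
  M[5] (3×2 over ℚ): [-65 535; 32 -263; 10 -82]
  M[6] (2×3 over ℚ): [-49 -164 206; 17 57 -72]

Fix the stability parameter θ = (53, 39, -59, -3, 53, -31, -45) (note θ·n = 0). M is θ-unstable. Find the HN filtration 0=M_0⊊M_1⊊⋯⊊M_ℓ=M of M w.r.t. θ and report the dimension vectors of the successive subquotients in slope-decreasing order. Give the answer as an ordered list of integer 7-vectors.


Barcode: M ≅ I[1,1], I[1,2], I[3,7], I[4,4], I[4,7], I[6,6]. HN layers by μ_θ (6 steps, strictly decreasing):
  μ^(1)=53; μ^(2)=46; μ^(3)=-3; μ^(4)=-13/2; μ^(5)=-31; μ^(6)=-59

((1, 0, 0, 0, 0, 0, 0); (1, 1, 0, 0, 0, 0, 0); (0, 0, 0, 1, 0, 0, 0); (0, 0, 0, 2, 2, 2, 2); (0, 0, 0, 0, 0, 1, 0); (0, 0, 1, 0, 0, 0, 0))


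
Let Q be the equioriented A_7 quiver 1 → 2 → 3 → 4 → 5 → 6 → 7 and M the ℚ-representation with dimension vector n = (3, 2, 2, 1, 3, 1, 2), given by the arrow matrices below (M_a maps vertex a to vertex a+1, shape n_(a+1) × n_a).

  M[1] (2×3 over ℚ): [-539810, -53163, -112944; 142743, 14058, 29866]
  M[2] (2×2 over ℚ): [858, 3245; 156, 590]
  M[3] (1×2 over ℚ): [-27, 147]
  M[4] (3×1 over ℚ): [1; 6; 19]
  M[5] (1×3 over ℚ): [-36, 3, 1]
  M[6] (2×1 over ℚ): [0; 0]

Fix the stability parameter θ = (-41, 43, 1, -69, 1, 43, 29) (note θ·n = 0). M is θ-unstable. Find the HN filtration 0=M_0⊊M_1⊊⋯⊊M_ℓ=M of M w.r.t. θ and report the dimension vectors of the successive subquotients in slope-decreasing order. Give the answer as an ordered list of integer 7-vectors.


Via rank(M_{q-1}∘⋯∘M_p): M ≅ I[1,1], I[1,2], I[1,6], I[3,3], I[5,5]^2, I[7,7]^2.
μ_θ-semistable layers: μ^(1)=43; μ^(2)=29; μ^(3)=1; μ^(4)=-25/3; μ^(5)=-41

((0, 1, 0, 0, 0, 1, 0); (0, 0, 0, 0, 0, 0, 2); (0, 0, 1, 0, 3, 0, 0); (0, 1, 1, 1, 0, 0, 0); (3, 0, 0, 0, 0, 0, 0))


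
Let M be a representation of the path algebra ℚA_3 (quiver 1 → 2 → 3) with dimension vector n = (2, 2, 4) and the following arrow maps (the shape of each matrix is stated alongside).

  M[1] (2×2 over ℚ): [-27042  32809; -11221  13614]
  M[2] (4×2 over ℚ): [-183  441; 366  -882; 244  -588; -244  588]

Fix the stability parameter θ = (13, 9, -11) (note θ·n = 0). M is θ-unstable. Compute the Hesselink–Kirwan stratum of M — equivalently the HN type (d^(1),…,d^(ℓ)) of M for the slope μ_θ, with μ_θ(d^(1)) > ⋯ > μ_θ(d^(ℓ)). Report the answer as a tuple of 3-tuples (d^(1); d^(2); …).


Barcode: M ≅ I[1,2], I[1,3], I[3,3]^3. HN layers by μ_θ (3 steps, strictly decreasing):
  μ^(1)=11; μ^(2)=11/3; μ^(3)=-11

((1, 1, 0); (1, 1, 1); (0, 0, 3))


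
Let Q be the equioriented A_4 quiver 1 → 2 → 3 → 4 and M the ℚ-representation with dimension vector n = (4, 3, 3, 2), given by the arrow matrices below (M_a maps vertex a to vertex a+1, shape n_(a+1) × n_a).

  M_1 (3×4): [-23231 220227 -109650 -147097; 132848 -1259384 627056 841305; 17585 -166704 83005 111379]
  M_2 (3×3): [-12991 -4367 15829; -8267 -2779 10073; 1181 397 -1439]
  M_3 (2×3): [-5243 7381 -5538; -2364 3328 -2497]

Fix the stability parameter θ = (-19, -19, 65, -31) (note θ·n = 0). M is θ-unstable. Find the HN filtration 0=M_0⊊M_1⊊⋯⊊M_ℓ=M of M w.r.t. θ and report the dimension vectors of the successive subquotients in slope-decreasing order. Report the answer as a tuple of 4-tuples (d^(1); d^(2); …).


Barcode: M ≅ I[1,1], I[1,2]^2, I[1,4], I[3,3], I[3,4]. HN layers by μ_θ (3 steps, strictly decreasing):
  μ^(1)=65; μ^(2)=17; μ^(3)=-19

((0, 0, 1, 0); (0, 0, 2, 2); (4, 3, 0, 0))


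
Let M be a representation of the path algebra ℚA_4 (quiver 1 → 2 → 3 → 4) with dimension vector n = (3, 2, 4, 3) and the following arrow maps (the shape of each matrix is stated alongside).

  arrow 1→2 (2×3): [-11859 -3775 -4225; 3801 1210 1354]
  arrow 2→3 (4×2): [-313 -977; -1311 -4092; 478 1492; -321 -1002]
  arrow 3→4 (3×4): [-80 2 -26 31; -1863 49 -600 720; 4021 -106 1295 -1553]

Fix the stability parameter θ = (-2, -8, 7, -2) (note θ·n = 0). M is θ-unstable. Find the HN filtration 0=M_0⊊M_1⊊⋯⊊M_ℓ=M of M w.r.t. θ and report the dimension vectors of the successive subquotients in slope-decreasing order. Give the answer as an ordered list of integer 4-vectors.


Interval decomposition of M: I[1,1], I[1,4]^2, I[3,3], I[3,4].
HN type (ℓ=4): μ^(1)=7; μ^(2)=5/2; μ^(3)=-2; μ^(4)=-5

((0, 0, 1, 0); (0, 0, 3, 3); (1, 0, 0, 0); (2, 2, 0, 0))
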